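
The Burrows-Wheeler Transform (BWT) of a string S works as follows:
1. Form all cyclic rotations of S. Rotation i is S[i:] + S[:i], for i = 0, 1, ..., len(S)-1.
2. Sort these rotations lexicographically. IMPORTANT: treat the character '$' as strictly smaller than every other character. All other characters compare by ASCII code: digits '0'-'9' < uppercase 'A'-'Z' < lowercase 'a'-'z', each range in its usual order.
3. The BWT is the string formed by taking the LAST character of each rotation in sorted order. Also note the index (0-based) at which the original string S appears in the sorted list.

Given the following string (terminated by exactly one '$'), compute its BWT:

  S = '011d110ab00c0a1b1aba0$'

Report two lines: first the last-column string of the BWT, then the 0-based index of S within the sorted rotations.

Answer: 0ab$c101d0ba1b001a1a01
3

Derivation:
All 22 rotations (rotation i = S[i:]+S[:i]):
  rot[0] = 011d110ab00c0a1b1aba0$
  rot[1] = 11d110ab00c0a1b1aba0$0
  rot[2] = 1d110ab00c0a1b1aba0$01
  rot[3] = d110ab00c0a1b1aba0$011
  rot[4] = 110ab00c0a1b1aba0$011d
  rot[5] = 10ab00c0a1b1aba0$011d1
  rot[6] = 0ab00c0a1b1aba0$011d11
  rot[7] = ab00c0a1b1aba0$011d110
  rot[8] = b00c0a1b1aba0$011d110a
  rot[9] = 00c0a1b1aba0$011d110ab
  rot[10] = 0c0a1b1aba0$011d110ab0
  rot[11] = c0a1b1aba0$011d110ab00
  rot[12] = 0a1b1aba0$011d110ab00c
  rot[13] = a1b1aba0$011d110ab00c0
  rot[14] = 1b1aba0$011d110ab00c0a
  rot[15] = b1aba0$011d110ab00c0a1
  rot[16] = 1aba0$011d110ab00c0a1b
  rot[17] = aba0$011d110ab00c0a1b1
  rot[18] = ba0$011d110ab00c0a1b1a
  rot[19] = a0$011d110ab00c0a1b1ab
  rot[20] = 0$011d110ab00c0a1b1aba
  rot[21] = $011d110ab00c0a1b1aba0
Sorted (with $ < everything):
  sorted[0] = $011d110ab00c0a1b1aba0  (last char: '0')
  sorted[1] = 0$011d110ab00c0a1b1aba  (last char: 'a')
  sorted[2] = 00c0a1b1aba0$011d110ab  (last char: 'b')
  sorted[3] = 011d110ab00c0a1b1aba0$  (last char: '$')
  sorted[4] = 0a1b1aba0$011d110ab00c  (last char: 'c')
  sorted[5] = 0ab00c0a1b1aba0$011d11  (last char: '1')
  sorted[6] = 0c0a1b1aba0$011d110ab0  (last char: '0')
  sorted[7] = 10ab00c0a1b1aba0$011d1  (last char: '1')
  sorted[8] = 110ab00c0a1b1aba0$011d  (last char: 'd')
  sorted[9] = 11d110ab00c0a1b1aba0$0  (last char: '0')
  sorted[10] = 1aba0$011d110ab00c0a1b  (last char: 'b')
  sorted[11] = 1b1aba0$011d110ab00c0a  (last char: 'a')
  sorted[12] = 1d110ab00c0a1b1aba0$01  (last char: '1')
  sorted[13] = a0$011d110ab00c0a1b1ab  (last char: 'b')
  sorted[14] = a1b1aba0$011d110ab00c0  (last char: '0')
  sorted[15] = ab00c0a1b1aba0$011d110  (last char: '0')
  sorted[16] = aba0$011d110ab00c0a1b1  (last char: '1')
  sorted[17] = b00c0a1b1aba0$011d110a  (last char: 'a')
  sorted[18] = b1aba0$011d110ab00c0a1  (last char: '1')
  sorted[19] = ba0$011d110ab00c0a1b1a  (last char: 'a')
  sorted[20] = c0a1b1aba0$011d110ab00  (last char: '0')
  sorted[21] = d110ab00c0a1b1aba0$011  (last char: '1')
Last column: 0ab$c101d0ba1b001a1a01
Original string S is at sorted index 3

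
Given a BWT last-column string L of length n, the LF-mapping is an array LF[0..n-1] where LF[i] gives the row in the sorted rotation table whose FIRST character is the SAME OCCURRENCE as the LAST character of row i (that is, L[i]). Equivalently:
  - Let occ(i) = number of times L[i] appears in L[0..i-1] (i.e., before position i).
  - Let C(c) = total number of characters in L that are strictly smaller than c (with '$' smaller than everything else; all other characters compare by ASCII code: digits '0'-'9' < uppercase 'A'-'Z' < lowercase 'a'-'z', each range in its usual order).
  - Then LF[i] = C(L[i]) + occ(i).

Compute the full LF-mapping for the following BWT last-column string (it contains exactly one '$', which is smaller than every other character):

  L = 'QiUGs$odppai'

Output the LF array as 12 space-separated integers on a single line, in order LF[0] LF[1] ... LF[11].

Char counts: '$':1, 'G':1, 'Q':1, 'U':1, 'a':1, 'd':1, 'i':2, 'o':1, 'p':2, 's':1
C (first-col start): C('$')=0, C('G')=1, C('Q')=2, C('U')=3, C('a')=4, C('d')=5, C('i')=6, C('o')=8, C('p')=9, C('s')=11
L[0]='Q': occ=0, LF[0]=C('Q')+0=2+0=2
L[1]='i': occ=0, LF[1]=C('i')+0=6+0=6
L[2]='U': occ=0, LF[2]=C('U')+0=3+0=3
L[3]='G': occ=0, LF[3]=C('G')+0=1+0=1
L[4]='s': occ=0, LF[4]=C('s')+0=11+0=11
L[5]='$': occ=0, LF[5]=C('$')+0=0+0=0
L[6]='o': occ=0, LF[6]=C('o')+0=8+0=8
L[7]='d': occ=0, LF[7]=C('d')+0=5+0=5
L[8]='p': occ=0, LF[8]=C('p')+0=9+0=9
L[9]='p': occ=1, LF[9]=C('p')+1=9+1=10
L[10]='a': occ=0, LF[10]=C('a')+0=4+0=4
L[11]='i': occ=1, LF[11]=C('i')+1=6+1=7

Answer: 2 6 3 1 11 0 8 5 9 10 4 7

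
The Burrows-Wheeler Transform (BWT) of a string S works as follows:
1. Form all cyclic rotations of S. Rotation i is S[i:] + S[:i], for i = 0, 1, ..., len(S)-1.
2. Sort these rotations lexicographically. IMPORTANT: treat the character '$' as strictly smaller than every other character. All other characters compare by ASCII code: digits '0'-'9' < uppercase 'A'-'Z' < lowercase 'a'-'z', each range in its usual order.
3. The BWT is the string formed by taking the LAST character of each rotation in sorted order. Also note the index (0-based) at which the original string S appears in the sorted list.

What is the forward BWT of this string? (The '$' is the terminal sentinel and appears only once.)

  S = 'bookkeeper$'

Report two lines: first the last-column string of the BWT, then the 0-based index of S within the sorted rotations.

Answer: r$kepkoobee
1

Derivation:
All 11 rotations (rotation i = S[i:]+S[:i]):
  rot[0] = bookkeeper$
  rot[1] = ookkeeper$b
  rot[2] = okkeeper$bo
  rot[3] = kkeeper$boo
  rot[4] = keeper$book
  rot[5] = eeper$bookk
  rot[6] = eper$bookke
  rot[7] = per$bookkee
  rot[8] = er$bookkeep
  rot[9] = r$bookkeepe
  rot[10] = $bookkeeper
Sorted (with $ < everything):
  sorted[0] = $bookkeeper  (last char: 'r')
  sorted[1] = bookkeeper$  (last char: '$')
  sorted[2] = eeper$bookk  (last char: 'k')
  sorted[3] = eper$bookke  (last char: 'e')
  sorted[4] = er$bookkeep  (last char: 'p')
  sorted[5] = keeper$book  (last char: 'k')
  sorted[6] = kkeeper$boo  (last char: 'o')
  sorted[7] = okkeeper$bo  (last char: 'o')
  sorted[8] = ookkeeper$b  (last char: 'b')
  sorted[9] = per$bookkee  (last char: 'e')
  sorted[10] = r$bookkeepe  (last char: 'e')
Last column: r$kepkoobee
Original string S is at sorted index 1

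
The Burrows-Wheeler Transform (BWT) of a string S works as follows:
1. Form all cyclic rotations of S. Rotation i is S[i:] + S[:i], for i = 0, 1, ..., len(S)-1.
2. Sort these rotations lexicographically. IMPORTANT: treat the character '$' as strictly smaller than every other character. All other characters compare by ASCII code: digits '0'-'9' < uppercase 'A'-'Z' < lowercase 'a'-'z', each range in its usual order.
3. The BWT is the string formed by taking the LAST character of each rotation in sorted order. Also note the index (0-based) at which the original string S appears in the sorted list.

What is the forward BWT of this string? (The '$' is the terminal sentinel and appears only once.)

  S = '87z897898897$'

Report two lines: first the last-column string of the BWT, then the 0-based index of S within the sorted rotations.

Answer: 7998$98z78887
4

Derivation:
All 13 rotations (rotation i = S[i:]+S[:i]):
  rot[0] = 87z897898897$
  rot[1] = 7z897898897$8
  rot[2] = z897898897$87
  rot[3] = 897898897$87z
  rot[4] = 97898897$87z8
  rot[5] = 7898897$87z89
  rot[6] = 898897$87z897
  rot[7] = 98897$87z8978
  rot[8] = 8897$87z89789
  rot[9] = 897$87z897898
  rot[10] = 97$87z8978988
  rot[11] = 7$87z89789889
  rot[12] = $87z897898897
Sorted (with $ < everything):
  sorted[0] = $87z897898897  (last char: '7')
  sorted[1] = 7$87z89789889  (last char: '9')
  sorted[2] = 7898897$87z89  (last char: '9')
  sorted[3] = 7z897898897$8  (last char: '8')
  sorted[4] = 87z897898897$  (last char: '$')
  sorted[5] = 8897$87z89789  (last char: '9')
  sorted[6] = 897$87z897898  (last char: '8')
  sorted[7] = 897898897$87z  (last char: 'z')
  sorted[8] = 898897$87z897  (last char: '7')
  sorted[9] = 97$87z8978988  (last char: '8')
  sorted[10] = 97898897$87z8  (last char: '8')
  sorted[11] = 98897$87z8978  (last char: '8')
  sorted[12] = z897898897$87  (last char: '7')
Last column: 7998$98z78887
Original string S is at sorted index 4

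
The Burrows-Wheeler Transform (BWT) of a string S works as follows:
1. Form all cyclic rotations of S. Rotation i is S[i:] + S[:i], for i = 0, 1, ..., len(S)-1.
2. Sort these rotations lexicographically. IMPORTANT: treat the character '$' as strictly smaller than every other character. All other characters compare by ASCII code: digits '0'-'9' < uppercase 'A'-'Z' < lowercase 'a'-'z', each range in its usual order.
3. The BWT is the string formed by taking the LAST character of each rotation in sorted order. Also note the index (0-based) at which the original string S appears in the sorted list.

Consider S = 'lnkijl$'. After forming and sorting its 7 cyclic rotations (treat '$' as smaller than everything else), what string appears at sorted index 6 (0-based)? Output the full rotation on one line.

All 7 rotations (rotation i = S[i:]+S[:i]):
  rot[0] = lnkijl$
  rot[1] = nkijl$l
  rot[2] = kijl$ln
  rot[3] = ijl$lnk
  rot[4] = jl$lnki
  rot[5] = l$lnkij
  rot[6] = $lnkijl
Sorted (with $ < everything):
  sorted[0] = $lnkijl
  sorted[1] = ijl$lnk
  sorted[2] = jl$lnki
  sorted[3] = kijl$ln
  sorted[4] = l$lnkij
  sorted[5] = lnkijl$
  sorted[6] = nkijl$l
sorted[6] = nkijl$l

Answer: nkijl$l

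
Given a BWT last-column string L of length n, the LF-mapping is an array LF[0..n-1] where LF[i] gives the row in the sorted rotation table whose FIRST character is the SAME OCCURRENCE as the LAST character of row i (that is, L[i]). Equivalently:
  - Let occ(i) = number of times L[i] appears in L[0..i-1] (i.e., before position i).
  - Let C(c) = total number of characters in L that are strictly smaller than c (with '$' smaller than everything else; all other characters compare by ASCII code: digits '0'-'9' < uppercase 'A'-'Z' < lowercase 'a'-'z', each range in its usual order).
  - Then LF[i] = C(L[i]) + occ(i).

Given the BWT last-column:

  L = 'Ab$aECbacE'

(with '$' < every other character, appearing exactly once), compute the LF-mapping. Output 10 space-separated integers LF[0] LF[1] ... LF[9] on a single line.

Char counts: '$':1, 'A':1, 'C':1, 'E':2, 'a':2, 'b':2, 'c':1
C (first-col start): C('$')=0, C('A')=1, C('C')=2, C('E')=3, C('a')=5, C('b')=7, C('c')=9
L[0]='A': occ=0, LF[0]=C('A')+0=1+0=1
L[1]='b': occ=0, LF[1]=C('b')+0=7+0=7
L[2]='$': occ=0, LF[2]=C('$')+0=0+0=0
L[3]='a': occ=0, LF[3]=C('a')+0=5+0=5
L[4]='E': occ=0, LF[4]=C('E')+0=3+0=3
L[5]='C': occ=0, LF[5]=C('C')+0=2+0=2
L[6]='b': occ=1, LF[6]=C('b')+1=7+1=8
L[7]='a': occ=1, LF[7]=C('a')+1=5+1=6
L[8]='c': occ=0, LF[8]=C('c')+0=9+0=9
L[9]='E': occ=1, LF[9]=C('E')+1=3+1=4

Answer: 1 7 0 5 3 2 8 6 9 4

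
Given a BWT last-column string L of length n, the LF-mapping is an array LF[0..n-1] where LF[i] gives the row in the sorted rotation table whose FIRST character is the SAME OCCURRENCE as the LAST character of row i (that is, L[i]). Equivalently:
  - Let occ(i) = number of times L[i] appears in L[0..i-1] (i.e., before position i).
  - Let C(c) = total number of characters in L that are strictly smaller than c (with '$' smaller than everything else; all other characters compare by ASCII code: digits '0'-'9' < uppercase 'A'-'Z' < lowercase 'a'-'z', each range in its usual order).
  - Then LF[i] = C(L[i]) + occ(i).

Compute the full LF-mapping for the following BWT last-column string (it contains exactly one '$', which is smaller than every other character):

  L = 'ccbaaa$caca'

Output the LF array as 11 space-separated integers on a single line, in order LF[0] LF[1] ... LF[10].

Char counts: '$':1, 'a':5, 'b':1, 'c':4
C (first-col start): C('$')=0, C('a')=1, C('b')=6, C('c')=7
L[0]='c': occ=0, LF[0]=C('c')+0=7+0=7
L[1]='c': occ=1, LF[1]=C('c')+1=7+1=8
L[2]='b': occ=0, LF[2]=C('b')+0=6+0=6
L[3]='a': occ=0, LF[3]=C('a')+0=1+0=1
L[4]='a': occ=1, LF[4]=C('a')+1=1+1=2
L[5]='a': occ=2, LF[5]=C('a')+2=1+2=3
L[6]='$': occ=0, LF[6]=C('$')+0=0+0=0
L[7]='c': occ=2, LF[7]=C('c')+2=7+2=9
L[8]='a': occ=3, LF[8]=C('a')+3=1+3=4
L[9]='c': occ=3, LF[9]=C('c')+3=7+3=10
L[10]='a': occ=4, LF[10]=C('a')+4=1+4=5

Answer: 7 8 6 1 2 3 0 9 4 10 5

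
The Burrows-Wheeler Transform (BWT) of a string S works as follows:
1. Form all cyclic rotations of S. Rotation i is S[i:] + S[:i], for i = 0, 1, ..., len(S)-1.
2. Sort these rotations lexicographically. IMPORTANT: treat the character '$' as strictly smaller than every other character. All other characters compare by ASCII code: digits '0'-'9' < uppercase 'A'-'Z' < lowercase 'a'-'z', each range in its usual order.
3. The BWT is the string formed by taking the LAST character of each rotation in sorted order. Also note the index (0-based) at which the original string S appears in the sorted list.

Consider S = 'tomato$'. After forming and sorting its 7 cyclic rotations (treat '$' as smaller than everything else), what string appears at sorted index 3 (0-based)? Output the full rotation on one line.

Answer: o$tomat

Derivation:
All 7 rotations (rotation i = S[i:]+S[:i]):
  rot[0] = tomato$
  rot[1] = omato$t
  rot[2] = mato$to
  rot[3] = ato$tom
  rot[4] = to$toma
  rot[5] = o$tomat
  rot[6] = $tomato
Sorted (with $ < everything):
  sorted[0] = $tomato
  sorted[1] = ato$tom
  sorted[2] = mato$to
  sorted[3] = o$tomat
  sorted[4] = omato$t
  sorted[5] = to$toma
  sorted[6] = tomato$
sorted[3] = o$tomat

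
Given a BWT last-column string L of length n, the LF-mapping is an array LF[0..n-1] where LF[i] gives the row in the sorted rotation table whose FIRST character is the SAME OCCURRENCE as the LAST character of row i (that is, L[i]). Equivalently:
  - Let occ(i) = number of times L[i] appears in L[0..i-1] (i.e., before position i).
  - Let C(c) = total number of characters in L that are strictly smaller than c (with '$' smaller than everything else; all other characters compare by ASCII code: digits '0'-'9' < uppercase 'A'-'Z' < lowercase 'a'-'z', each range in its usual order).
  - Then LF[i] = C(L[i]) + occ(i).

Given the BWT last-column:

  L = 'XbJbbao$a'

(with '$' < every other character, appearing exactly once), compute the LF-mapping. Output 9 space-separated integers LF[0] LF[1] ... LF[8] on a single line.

Char counts: '$':1, 'J':1, 'X':1, 'a':2, 'b':3, 'o':1
C (first-col start): C('$')=0, C('J')=1, C('X')=2, C('a')=3, C('b')=5, C('o')=8
L[0]='X': occ=0, LF[0]=C('X')+0=2+0=2
L[1]='b': occ=0, LF[1]=C('b')+0=5+0=5
L[2]='J': occ=0, LF[2]=C('J')+0=1+0=1
L[3]='b': occ=1, LF[3]=C('b')+1=5+1=6
L[4]='b': occ=2, LF[4]=C('b')+2=5+2=7
L[5]='a': occ=0, LF[5]=C('a')+0=3+0=3
L[6]='o': occ=0, LF[6]=C('o')+0=8+0=8
L[7]='$': occ=0, LF[7]=C('$')+0=0+0=0
L[8]='a': occ=1, LF[8]=C('a')+1=3+1=4

Answer: 2 5 1 6 7 3 8 0 4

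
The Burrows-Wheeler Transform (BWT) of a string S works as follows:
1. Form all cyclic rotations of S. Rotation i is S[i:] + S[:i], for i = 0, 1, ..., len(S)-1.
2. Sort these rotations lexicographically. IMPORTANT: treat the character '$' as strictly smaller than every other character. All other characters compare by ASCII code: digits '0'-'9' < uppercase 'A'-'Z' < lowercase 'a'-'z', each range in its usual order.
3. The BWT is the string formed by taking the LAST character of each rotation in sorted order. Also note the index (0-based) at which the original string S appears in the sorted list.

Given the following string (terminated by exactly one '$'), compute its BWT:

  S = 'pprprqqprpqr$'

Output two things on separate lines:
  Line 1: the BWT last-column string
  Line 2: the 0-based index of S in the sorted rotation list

All 13 rotations (rotation i = S[i:]+S[:i]):
  rot[0] = pprprqqprpqr$
  rot[1] = prprqqprpqr$p
  rot[2] = rprqqprpqr$pp
  rot[3] = prqqprpqr$ppr
  rot[4] = rqqprpqr$pprp
  rot[5] = qqprpqr$pprpr
  rot[6] = qprpqr$pprprq
  rot[7] = prpqr$pprprqq
  rot[8] = rpqr$pprprqqp
  rot[9] = pqr$pprprqqpr
  rot[10] = qr$pprprqqprp
  rot[11] = r$pprprqqprpq
  rot[12] = $pprprqqprpqr
Sorted (with $ < everything):
  sorted[0] = $pprprqqprpqr  (last char: 'r')
  sorted[1] = pprprqqprpqr$  (last char: '$')
  sorted[2] = pqr$pprprqqpr  (last char: 'r')
  sorted[3] = prpqr$pprprqq  (last char: 'q')
  sorted[4] = prprqqprpqr$p  (last char: 'p')
  sorted[5] = prqqprpqr$ppr  (last char: 'r')
  sorted[6] = qprpqr$pprprq  (last char: 'q')
  sorted[7] = qqprpqr$pprpr  (last char: 'r')
  sorted[8] = qr$pprprqqprp  (last char: 'p')
  sorted[9] = r$pprprqqprpq  (last char: 'q')
  sorted[10] = rpqr$pprprqqp  (last char: 'p')
  sorted[11] = rprqqprpqr$pp  (last char: 'p')
  sorted[12] = rqqprpqr$pprp  (last char: 'p')
Last column: r$rqprqrpqppp
Original string S is at sorted index 1

Answer: r$rqprqrpqppp
1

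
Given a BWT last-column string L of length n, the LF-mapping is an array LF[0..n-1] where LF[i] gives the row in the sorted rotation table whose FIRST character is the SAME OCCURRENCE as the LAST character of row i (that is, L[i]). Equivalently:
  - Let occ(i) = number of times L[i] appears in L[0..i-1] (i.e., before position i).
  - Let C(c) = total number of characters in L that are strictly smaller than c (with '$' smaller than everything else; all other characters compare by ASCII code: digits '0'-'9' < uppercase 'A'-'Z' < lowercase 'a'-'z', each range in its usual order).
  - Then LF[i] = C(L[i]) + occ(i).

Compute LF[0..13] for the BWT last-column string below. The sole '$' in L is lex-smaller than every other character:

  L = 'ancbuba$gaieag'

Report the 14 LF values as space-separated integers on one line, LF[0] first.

Answer: 1 12 7 5 13 6 2 0 9 3 11 8 4 10

Derivation:
Char counts: '$':1, 'a':4, 'b':2, 'c':1, 'e':1, 'g':2, 'i':1, 'n':1, 'u':1
C (first-col start): C('$')=0, C('a')=1, C('b')=5, C('c')=7, C('e')=8, C('g')=9, C('i')=11, C('n')=12, C('u')=13
L[0]='a': occ=0, LF[0]=C('a')+0=1+0=1
L[1]='n': occ=0, LF[1]=C('n')+0=12+0=12
L[2]='c': occ=0, LF[2]=C('c')+0=7+0=7
L[3]='b': occ=0, LF[3]=C('b')+0=5+0=5
L[4]='u': occ=0, LF[4]=C('u')+0=13+0=13
L[5]='b': occ=1, LF[5]=C('b')+1=5+1=6
L[6]='a': occ=1, LF[6]=C('a')+1=1+1=2
L[7]='$': occ=0, LF[7]=C('$')+0=0+0=0
L[8]='g': occ=0, LF[8]=C('g')+0=9+0=9
L[9]='a': occ=2, LF[9]=C('a')+2=1+2=3
L[10]='i': occ=0, LF[10]=C('i')+0=11+0=11
L[11]='e': occ=0, LF[11]=C('e')+0=8+0=8
L[12]='a': occ=3, LF[12]=C('a')+3=1+3=4
L[13]='g': occ=1, LF[13]=C('g')+1=9+1=10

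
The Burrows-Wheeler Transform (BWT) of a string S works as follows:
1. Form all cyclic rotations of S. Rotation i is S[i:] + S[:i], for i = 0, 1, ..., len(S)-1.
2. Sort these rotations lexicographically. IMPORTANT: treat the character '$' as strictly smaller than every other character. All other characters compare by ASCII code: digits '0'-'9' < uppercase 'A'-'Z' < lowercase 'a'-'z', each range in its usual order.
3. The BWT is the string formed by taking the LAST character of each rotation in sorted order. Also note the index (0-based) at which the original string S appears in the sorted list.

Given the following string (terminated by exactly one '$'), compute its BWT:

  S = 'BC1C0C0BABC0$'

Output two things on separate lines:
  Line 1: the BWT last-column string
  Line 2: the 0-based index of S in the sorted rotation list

All 13 rotations (rotation i = S[i:]+S[:i]):
  rot[0] = BC1C0C0BABC0$
  rot[1] = C1C0C0BABC0$B
  rot[2] = 1C0C0BABC0$BC
  rot[3] = C0C0BABC0$BC1
  rot[4] = 0C0BABC0$BC1C
  rot[5] = C0BABC0$BC1C0
  rot[6] = 0BABC0$BC1C0C
  rot[7] = BABC0$BC1C0C0
  rot[8] = ABC0$BC1C0C0B
  rot[9] = BC0$BC1C0C0BA
  rot[10] = C0$BC1C0C0BAB
  rot[11] = 0$BC1C0C0BABC
  rot[12] = $BC1C0C0BABC0
Sorted (with $ < everything):
  sorted[0] = $BC1C0C0BABC0  (last char: '0')
  sorted[1] = 0$BC1C0C0BABC  (last char: 'C')
  sorted[2] = 0BABC0$BC1C0C  (last char: 'C')
  sorted[3] = 0C0BABC0$BC1C  (last char: 'C')
  sorted[4] = 1C0C0BABC0$BC  (last char: 'C')
  sorted[5] = ABC0$BC1C0C0B  (last char: 'B')
  sorted[6] = BABC0$BC1C0C0  (last char: '0')
  sorted[7] = BC0$BC1C0C0BA  (last char: 'A')
  sorted[8] = BC1C0C0BABC0$  (last char: '$')
  sorted[9] = C0$BC1C0C0BAB  (last char: 'B')
  sorted[10] = C0BABC0$BC1C0  (last char: '0')
  sorted[11] = C0C0BABC0$BC1  (last char: '1')
  sorted[12] = C1C0C0BABC0$B  (last char: 'B')
Last column: 0CCCCB0A$B01B
Original string S is at sorted index 8

Answer: 0CCCCB0A$B01B
8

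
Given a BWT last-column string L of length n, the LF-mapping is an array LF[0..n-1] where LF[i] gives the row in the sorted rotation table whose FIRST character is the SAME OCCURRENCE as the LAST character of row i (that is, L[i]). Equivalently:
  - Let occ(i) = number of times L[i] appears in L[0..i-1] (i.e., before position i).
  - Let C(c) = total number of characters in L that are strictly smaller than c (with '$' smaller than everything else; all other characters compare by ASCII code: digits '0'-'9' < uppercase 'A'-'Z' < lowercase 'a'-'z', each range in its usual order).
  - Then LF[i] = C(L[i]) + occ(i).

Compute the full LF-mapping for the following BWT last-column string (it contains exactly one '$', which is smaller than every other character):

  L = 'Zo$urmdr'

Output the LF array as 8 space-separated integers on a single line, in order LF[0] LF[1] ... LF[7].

Answer: 1 4 0 7 5 3 2 6

Derivation:
Char counts: '$':1, 'Z':1, 'd':1, 'm':1, 'o':1, 'r':2, 'u':1
C (first-col start): C('$')=0, C('Z')=1, C('d')=2, C('m')=3, C('o')=4, C('r')=5, C('u')=7
L[0]='Z': occ=0, LF[0]=C('Z')+0=1+0=1
L[1]='o': occ=0, LF[1]=C('o')+0=4+0=4
L[2]='$': occ=0, LF[2]=C('$')+0=0+0=0
L[3]='u': occ=0, LF[3]=C('u')+0=7+0=7
L[4]='r': occ=0, LF[4]=C('r')+0=5+0=5
L[5]='m': occ=0, LF[5]=C('m')+0=3+0=3
L[6]='d': occ=0, LF[6]=C('d')+0=2+0=2
L[7]='r': occ=1, LF[7]=C('r')+1=5+1=6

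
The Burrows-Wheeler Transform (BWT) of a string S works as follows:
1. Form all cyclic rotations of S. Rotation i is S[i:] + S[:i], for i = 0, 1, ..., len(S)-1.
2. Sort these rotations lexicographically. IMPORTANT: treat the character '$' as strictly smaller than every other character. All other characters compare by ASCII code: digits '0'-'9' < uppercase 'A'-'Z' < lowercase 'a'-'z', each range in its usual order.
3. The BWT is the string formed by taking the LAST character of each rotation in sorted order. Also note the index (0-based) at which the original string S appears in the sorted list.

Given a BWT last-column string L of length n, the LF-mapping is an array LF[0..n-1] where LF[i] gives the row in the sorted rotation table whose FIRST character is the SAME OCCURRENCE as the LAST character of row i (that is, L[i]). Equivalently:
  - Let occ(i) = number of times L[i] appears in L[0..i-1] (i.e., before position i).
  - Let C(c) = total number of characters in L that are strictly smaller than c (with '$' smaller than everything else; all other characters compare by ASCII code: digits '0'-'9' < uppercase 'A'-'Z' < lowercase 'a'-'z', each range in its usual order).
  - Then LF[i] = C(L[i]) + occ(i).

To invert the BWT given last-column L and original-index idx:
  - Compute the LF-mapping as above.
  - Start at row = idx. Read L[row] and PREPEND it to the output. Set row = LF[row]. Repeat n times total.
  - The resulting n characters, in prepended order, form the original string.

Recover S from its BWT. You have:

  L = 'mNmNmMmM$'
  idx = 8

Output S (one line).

Answer: mmMmNNMm$

Derivation:
LF mapping: 5 3 6 4 7 1 8 2 0
Walk LF starting at row 8, prepending L[row]:
  step 1: row=8, L[8]='$', prepend. Next row=LF[8]=0
  step 2: row=0, L[0]='m', prepend. Next row=LF[0]=5
  step 3: row=5, L[5]='M', prepend. Next row=LF[5]=1
  step 4: row=1, L[1]='N', prepend. Next row=LF[1]=3
  step 5: row=3, L[3]='N', prepend. Next row=LF[3]=4
  step 6: row=4, L[4]='m', prepend. Next row=LF[4]=7
  step 7: row=7, L[7]='M', prepend. Next row=LF[7]=2
  step 8: row=2, L[2]='m', prepend. Next row=LF[2]=6
  step 9: row=6, L[6]='m', prepend. Next row=LF[6]=8
Reversed output: mmMmNNMm$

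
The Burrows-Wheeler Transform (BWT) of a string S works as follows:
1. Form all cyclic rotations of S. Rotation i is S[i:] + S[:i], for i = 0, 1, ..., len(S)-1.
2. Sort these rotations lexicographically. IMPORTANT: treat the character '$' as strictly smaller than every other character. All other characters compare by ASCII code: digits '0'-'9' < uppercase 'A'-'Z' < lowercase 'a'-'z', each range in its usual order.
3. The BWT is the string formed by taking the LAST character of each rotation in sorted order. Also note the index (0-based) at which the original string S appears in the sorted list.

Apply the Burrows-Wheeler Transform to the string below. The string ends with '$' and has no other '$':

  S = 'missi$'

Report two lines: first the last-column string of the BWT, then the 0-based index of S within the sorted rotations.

All 6 rotations (rotation i = S[i:]+S[:i]):
  rot[0] = missi$
  rot[1] = issi$m
  rot[2] = ssi$mi
  rot[3] = si$mis
  rot[4] = i$miss
  rot[5] = $missi
Sorted (with $ < everything):
  sorted[0] = $missi  (last char: 'i')
  sorted[1] = i$miss  (last char: 's')
  sorted[2] = issi$m  (last char: 'm')
  sorted[3] = missi$  (last char: '$')
  sorted[4] = si$mis  (last char: 's')
  sorted[5] = ssi$mi  (last char: 'i')
Last column: ism$si
Original string S is at sorted index 3

Answer: ism$si
3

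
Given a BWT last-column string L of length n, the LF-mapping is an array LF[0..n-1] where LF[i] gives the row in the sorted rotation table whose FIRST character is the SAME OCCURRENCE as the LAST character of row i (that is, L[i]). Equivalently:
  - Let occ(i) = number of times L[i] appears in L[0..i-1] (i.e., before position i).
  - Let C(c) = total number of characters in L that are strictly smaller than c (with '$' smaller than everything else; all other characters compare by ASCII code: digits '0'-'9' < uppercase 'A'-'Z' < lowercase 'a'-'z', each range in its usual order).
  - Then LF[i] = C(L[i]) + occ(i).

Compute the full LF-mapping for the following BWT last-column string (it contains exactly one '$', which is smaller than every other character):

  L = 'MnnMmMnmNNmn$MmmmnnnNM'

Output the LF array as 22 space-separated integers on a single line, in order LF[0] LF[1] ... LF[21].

Char counts: '$':1, 'M':5, 'N':3, 'm':6, 'n':7
C (first-col start): C('$')=0, C('M')=1, C('N')=6, C('m')=9, C('n')=15
L[0]='M': occ=0, LF[0]=C('M')+0=1+0=1
L[1]='n': occ=0, LF[1]=C('n')+0=15+0=15
L[2]='n': occ=1, LF[2]=C('n')+1=15+1=16
L[3]='M': occ=1, LF[3]=C('M')+1=1+1=2
L[4]='m': occ=0, LF[4]=C('m')+0=9+0=9
L[5]='M': occ=2, LF[5]=C('M')+2=1+2=3
L[6]='n': occ=2, LF[6]=C('n')+2=15+2=17
L[7]='m': occ=1, LF[7]=C('m')+1=9+1=10
L[8]='N': occ=0, LF[8]=C('N')+0=6+0=6
L[9]='N': occ=1, LF[9]=C('N')+1=6+1=7
L[10]='m': occ=2, LF[10]=C('m')+2=9+2=11
L[11]='n': occ=3, LF[11]=C('n')+3=15+3=18
L[12]='$': occ=0, LF[12]=C('$')+0=0+0=0
L[13]='M': occ=3, LF[13]=C('M')+3=1+3=4
L[14]='m': occ=3, LF[14]=C('m')+3=9+3=12
L[15]='m': occ=4, LF[15]=C('m')+4=9+4=13
L[16]='m': occ=5, LF[16]=C('m')+5=9+5=14
L[17]='n': occ=4, LF[17]=C('n')+4=15+4=19
L[18]='n': occ=5, LF[18]=C('n')+5=15+5=20
L[19]='n': occ=6, LF[19]=C('n')+6=15+6=21
L[20]='N': occ=2, LF[20]=C('N')+2=6+2=8
L[21]='M': occ=4, LF[21]=C('M')+4=1+4=5

Answer: 1 15 16 2 9 3 17 10 6 7 11 18 0 4 12 13 14 19 20 21 8 5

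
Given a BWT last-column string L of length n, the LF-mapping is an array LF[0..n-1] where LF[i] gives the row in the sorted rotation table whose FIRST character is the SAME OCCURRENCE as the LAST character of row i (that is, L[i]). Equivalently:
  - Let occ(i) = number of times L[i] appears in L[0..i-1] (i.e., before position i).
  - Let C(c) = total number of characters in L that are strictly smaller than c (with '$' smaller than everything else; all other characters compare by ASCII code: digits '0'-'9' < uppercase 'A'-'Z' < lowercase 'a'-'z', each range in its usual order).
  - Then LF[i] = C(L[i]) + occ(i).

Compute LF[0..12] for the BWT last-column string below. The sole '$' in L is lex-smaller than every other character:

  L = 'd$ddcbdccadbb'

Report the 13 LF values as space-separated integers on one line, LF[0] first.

Char counts: '$':1, 'a':1, 'b':3, 'c':3, 'd':5
C (first-col start): C('$')=0, C('a')=1, C('b')=2, C('c')=5, C('d')=8
L[0]='d': occ=0, LF[0]=C('d')+0=8+0=8
L[1]='$': occ=0, LF[1]=C('$')+0=0+0=0
L[2]='d': occ=1, LF[2]=C('d')+1=8+1=9
L[3]='d': occ=2, LF[3]=C('d')+2=8+2=10
L[4]='c': occ=0, LF[4]=C('c')+0=5+0=5
L[5]='b': occ=0, LF[5]=C('b')+0=2+0=2
L[6]='d': occ=3, LF[6]=C('d')+3=8+3=11
L[7]='c': occ=1, LF[7]=C('c')+1=5+1=6
L[8]='c': occ=2, LF[8]=C('c')+2=5+2=7
L[9]='a': occ=0, LF[9]=C('a')+0=1+0=1
L[10]='d': occ=4, LF[10]=C('d')+4=8+4=12
L[11]='b': occ=1, LF[11]=C('b')+1=2+1=3
L[12]='b': occ=2, LF[12]=C('b')+2=2+2=4

Answer: 8 0 9 10 5 2 11 6 7 1 12 3 4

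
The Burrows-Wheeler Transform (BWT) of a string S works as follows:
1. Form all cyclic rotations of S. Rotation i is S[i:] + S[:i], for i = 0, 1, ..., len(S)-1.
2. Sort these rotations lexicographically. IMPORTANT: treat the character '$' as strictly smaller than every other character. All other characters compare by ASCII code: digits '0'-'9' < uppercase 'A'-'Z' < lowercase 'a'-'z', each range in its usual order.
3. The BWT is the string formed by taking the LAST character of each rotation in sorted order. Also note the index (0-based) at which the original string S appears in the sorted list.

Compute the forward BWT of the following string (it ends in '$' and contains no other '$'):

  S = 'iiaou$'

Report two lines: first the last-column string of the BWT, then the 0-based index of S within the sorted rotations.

All 6 rotations (rotation i = S[i:]+S[:i]):
  rot[0] = iiaou$
  rot[1] = iaou$i
  rot[2] = aou$ii
  rot[3] = ou$iia
  rot[4] = u$iiao
  rot[5] = $iiaou
Sorted (with $ < everything):
  sorted[0] = $iiaou  (last char: 'u')
  sorted[1] = aou$ii  (last char: 'i')
  sorted[2] = iaou$i  (last char: 'i')
  sorted[3] = iiaou$  (last char: '$')
  sorted[4] = ou$iia  (last char: 'a')
  sorted[5] = u$iiao  (last char: 'o')
Last column: uii$ao
Original string S is at sorted index 3

Answer: uii$ao
3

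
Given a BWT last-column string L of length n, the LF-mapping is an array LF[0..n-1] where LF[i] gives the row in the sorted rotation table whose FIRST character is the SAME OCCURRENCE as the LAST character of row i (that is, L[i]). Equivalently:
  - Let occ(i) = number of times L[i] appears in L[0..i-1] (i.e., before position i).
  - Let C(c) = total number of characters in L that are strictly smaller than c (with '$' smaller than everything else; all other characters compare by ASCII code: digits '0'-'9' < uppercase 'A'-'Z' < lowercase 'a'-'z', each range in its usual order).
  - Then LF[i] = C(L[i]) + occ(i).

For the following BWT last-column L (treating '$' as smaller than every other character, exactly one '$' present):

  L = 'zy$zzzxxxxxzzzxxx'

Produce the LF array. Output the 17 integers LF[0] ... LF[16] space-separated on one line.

Answer: 10 9 0 11 12 13 1 2 3 4 5 14 15 16 6 7 8

Derivation:
Char counts: '$':1, 'x':8, 'y':1, 'z':7
C (first-col start): C('$')=0, C('x')=1, C('y')=9, C('z')=10
L[0]='z': occ=0, LF[0]=C('z')+0=10+0=10
L[1]='y': occ=0, LF[1]=C('y')+0=9+0=9
L[2]='$': occ=0, LF[2]=C('$')+0=0+0=0
L[3]='z': occ=1, LF[3]=C('z')+1=10+1=11
L[4]='z': occ=2, LF[4]=C('z')+2=10+2=12
L[5]='z': occ=3, LF[5]=C('z')+3=10+3=13
L[6]='x': occ=0, LF[6]=C('x')+0=1+0=1
L[7]='x': occ=1, LF[7]=C('x')+1=1+1=2
L[8]='x': occ=2, LF[8]=C('x')+2=1+2=3
L[9]='x': occ=3, LF[9]=C('x')+3=1+3=4
L[10]='x': occ=4, LF[10]=C('x')+4=1+4=5
L[11]='z': occ=4, LF[11]=C('z')+4=10+4=14
L[12]='z': occ=5, LF[12]=C('z')+5=10+5=15
L[13]='z': occ=6, LF[13]=C('z')+6=10+6=16
L[14]='x': occ=5, LF[14]=C('x')+5=1+5=6
L[15]='x': occ=6, LF[15]=C('x')+6=1+6=7
L[16]='x': occ=7, LF[16]=C('x')+7=1+7=8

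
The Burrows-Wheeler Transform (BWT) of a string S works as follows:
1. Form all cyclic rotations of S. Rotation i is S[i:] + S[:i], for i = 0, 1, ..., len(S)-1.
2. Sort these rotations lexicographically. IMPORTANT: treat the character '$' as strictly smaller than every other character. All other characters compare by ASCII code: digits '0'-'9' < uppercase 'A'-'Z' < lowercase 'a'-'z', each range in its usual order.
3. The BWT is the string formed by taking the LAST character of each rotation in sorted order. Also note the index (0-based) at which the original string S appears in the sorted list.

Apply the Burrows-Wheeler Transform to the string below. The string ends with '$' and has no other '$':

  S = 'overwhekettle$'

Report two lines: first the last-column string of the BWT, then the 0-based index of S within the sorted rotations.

Answer: elhvkwet$eteor
8

Derivation:
All 14 rotations (rotation i = S[i:]+S[:i]):
  rot[0] = overwhekettle$
  rot[1] = verwhekettle$o
  rot[2] = erwhekettle$ov
  rot[3] = rwhekettle$ove
  rot[4] = whekettle$over
  rot[5] = hekettle$overw
  rot[6] = ekettle$overwh
  rot[7] = kettle$overwhe
  rot[8] = ettle$overwhek
  rot[9] = ttle$overwheke
  rot[10] = tle$overwheket
  rot[11] = le$overwhekett
  rot[12] = e$overwhekettl
  rot[13] = $overwhekettle
Sorted (with $ < everything):
  sorted[0] = $overwhekettle  (last char: 'e')
  sorted[1] = e$overwhekettl  (last char: 'l')
  sorted[2] = ekettle$overwh  (last char: 'h')
  sorted[3] = erwhekettle$ov  (last char: 'v')
  sorted[4] = ettle$overwhek  (last char: 'k')
  sorted[5] = hekettle$overw  (last char: 'w')
  sorted[6] = kettle$overwhe  (last char: 'e')
  sorted[7] = le$overwhekett  (last char: 't')
  sorted[8] = overwhekettle$  (last char: '$')
  sorted[9] = rwhekettle$ove  (last char: 'e')
  sorted[10] = tle$overwheket  (last char: 't')
  sorted[11] = ttle$overwheke  (last char: 'e')
  sorted[12] = verwhekettle$o  (last char: 'o')
  sorted[13] = whekettle$over  (last char: 'r')
Last column: elhvkwet$eteor
Original string S is at sorted index 8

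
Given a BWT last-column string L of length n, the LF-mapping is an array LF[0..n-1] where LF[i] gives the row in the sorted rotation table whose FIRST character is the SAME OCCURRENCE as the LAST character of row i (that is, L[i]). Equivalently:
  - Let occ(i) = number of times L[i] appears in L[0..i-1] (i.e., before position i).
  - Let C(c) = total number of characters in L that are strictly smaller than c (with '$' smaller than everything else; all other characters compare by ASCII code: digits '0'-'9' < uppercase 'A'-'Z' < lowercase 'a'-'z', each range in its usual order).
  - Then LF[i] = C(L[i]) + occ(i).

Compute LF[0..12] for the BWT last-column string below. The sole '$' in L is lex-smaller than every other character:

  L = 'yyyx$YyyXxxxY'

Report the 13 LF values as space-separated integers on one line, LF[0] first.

Answer: 8 9 10 4 0 2 11 12 1 5 6 7 3

Derivation:
Char counts: '$':1, 'X':1, 'Y':2, 'x':4, 'y':5
C (first-col start): C('$')=0, C('X')=1, C('Y')=2, C('x')=4, C('y')=8
L[0]='y': occ=0, LF[0]=C('y')+0=8+0=8
L[1]='y': occ=1, LF[1]=C('y')+1=8+1=9
L[2]='y': occ=2, LF[2]=C('y')+2=8+2=10
L[3]='x': occ=0, LF[3]=C('x')+0=4+0=4
L[4]='$': occ=0, LF[4]=C('$')+0=0+0=0
L[5]='Y': occ=0, LF[5]=C('Y')+0=2+0=2
L[6]='y': occ=3, LF[6]=C('y')+3=8+3=11
L[7]='y': occ=4, LF[7]=C('y')+4=8+4=12
L[8]='X': occ=0, LF[8]=C('X')+0=1+0=1
L[9]='x': occ=1, LF[9]=C('x')+1=4+1=5
L[10]='x': occ=2, LF[10]=C('x')+2=4+2=6
L[11]='x': occ=3, LF[11]=C('x')+3=4+3=7
L[12]='Y': occ=1, LF[12]=C('Y')+1=2+1=3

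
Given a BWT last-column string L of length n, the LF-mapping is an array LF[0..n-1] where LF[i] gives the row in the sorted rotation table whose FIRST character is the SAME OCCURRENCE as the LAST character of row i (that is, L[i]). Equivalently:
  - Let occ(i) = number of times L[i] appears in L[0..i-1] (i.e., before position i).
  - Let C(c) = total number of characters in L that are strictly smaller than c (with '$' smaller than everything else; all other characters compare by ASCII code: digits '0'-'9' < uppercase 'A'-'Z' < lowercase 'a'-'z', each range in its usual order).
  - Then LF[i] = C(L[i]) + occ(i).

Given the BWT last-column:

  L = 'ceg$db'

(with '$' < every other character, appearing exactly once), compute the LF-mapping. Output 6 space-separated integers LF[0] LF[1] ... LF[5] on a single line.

Char counts: '$':1, 'b':1, 'c':1, 'd':1, 'e':1, 'g':1
C (first-col start): C('$')=0, C('b')=1, C('c')=2, C('d')=3, C('e')=4, C('g')=5
L[0]='c': occ=0, LF[0]=C('c')+0=2+0=2
L[1]='e': occ=0, LF[1]=C('e')+0=4+0=4
L[2]='g': occ=0, LF[2]=C('g')+0=5+0=5
L[3]='$': occ=0, LF[3]=C('$')+0=0+0=0
L[4]='d': occ=0, LF[4]=C('d')+0=3+0=3
L[5]='b': occ=0, LF[5]=C('b')+0=1+0=1

Answer: 2 4 5 0 3 1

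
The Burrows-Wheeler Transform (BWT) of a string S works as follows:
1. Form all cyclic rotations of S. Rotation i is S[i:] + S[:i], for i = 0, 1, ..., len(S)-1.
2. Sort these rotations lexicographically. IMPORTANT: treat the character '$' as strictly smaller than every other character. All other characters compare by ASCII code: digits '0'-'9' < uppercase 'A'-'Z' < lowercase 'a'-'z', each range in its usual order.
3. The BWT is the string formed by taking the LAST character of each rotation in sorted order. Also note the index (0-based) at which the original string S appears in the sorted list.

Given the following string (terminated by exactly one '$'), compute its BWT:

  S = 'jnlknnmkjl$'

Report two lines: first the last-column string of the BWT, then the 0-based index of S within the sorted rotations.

All 11 rotations (rotation i = S[i:]+S[:i]):
  rot[0] = jnlknnmkjl$
  rot[1] = nlknnmkjl$j
  rot[2] = lknnmkjl$jn
  rot[3] = knnmkjl$jnl
  rot[4] = nnmkjl$jnlk
  rot[5] = nmkjl$jnlkn
  rot[6] = mkjl$jnlknn
  rot[7] = kjl$jnlknnm
  rot[8] = jl$jnlknnmk
  rot[9] = l$jnlknnmkj
  rot[10] = $jnlknnmkjl
Sorted (with $ < everything):
  sorted[0] = $jnlknnmkjl  (last char: 'l')
  sorted[1] = jl$jnlknnmk  (last char: 'k')
  sorted[2] = jnlknnmkjl$  (last char: '$')
  sorted[3] = kjl$jnlknnm  (last char: 'm')
  sorted[4] = knnmkjl$jnl  (last char: 'l')
  sorted[5] = l$jnlknnmkj  (last char: 'j')
  sorted[6] = lknnmkjl$jn  (last char: 'n')
  sorted[7] = mkjl$jnlknn  (last char: 'n')
  sorted[8] = nlknnmkjl$j  (last char: 'j')
  sorted[9] = nmkjl$jnlkn  (last char: 'n')
  sorted[10] = nnmkjl$jnlk  (last char: 'k')
Last column: lk$mljnnjnk
Original string S is at sorted index 2

Answer: lk$mljnnjnk
2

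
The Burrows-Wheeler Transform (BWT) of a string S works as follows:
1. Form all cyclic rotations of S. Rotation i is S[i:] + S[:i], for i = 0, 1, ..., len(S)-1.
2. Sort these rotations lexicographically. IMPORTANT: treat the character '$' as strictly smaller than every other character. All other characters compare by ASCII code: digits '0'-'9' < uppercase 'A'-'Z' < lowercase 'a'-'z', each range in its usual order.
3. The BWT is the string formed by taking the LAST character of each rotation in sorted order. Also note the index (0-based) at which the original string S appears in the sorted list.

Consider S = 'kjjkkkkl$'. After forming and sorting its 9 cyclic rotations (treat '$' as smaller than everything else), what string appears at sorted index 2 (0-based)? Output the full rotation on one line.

All 9 rotations (rotation i = S[i:]+S[:i]):
  rot[0] = kjjkkkkl$
  rot[1] = jjkkkkl$k
  rot[2] = jkkkkl$kj
  rot[3] = kkkkl$kjj
  rot[4] = kkkl$kjjk
  rot[5] = kkl$kjjkk
  rot[6] = kl$kjjkkk
  rot[7] = l$kjjkkkk
  rot[8] = $kjjkkkkl
Sorted (with $ < everything):
  sorted[0] = $kjjkkkkl
  sorted[1] = jjkkkkl$k
  sorted[2] = jkkkkl$kj
  sorted[3] = kjjkkkkl$
  sorted[4] = kkkkl$kjj
  sorted[5] = kkkl$kjjk
  sorted[6] = kkl$kjjkk
  sorted[7] = kl$kjjkkk
  sorted[8] = l$kjjkkkk
sorted[2] = jkkkkl$kj

Answer: jkkkkl$kj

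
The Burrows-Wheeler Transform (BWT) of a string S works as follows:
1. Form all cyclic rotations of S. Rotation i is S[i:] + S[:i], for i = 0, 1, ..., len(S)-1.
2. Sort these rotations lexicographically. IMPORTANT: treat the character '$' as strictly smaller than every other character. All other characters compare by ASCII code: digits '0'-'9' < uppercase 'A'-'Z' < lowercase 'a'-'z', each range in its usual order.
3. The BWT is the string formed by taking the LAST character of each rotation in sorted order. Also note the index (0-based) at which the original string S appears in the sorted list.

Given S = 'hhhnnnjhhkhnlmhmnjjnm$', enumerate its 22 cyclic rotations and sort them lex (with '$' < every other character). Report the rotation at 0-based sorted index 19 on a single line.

All 22 rotations (rotation i = S[i:]+S[:i]):
  rot[0] = hhhnnnjhhkhnlmhmnjjnm$
  rot[1] = hhnnnjhhkhnlmhmnjjnm$h
  rot[2] = hnnnjhhkhnlmhmnjjnm$hh
  rot[3] = nnnjhhkhnlmhmnjjnm$hhh
  rot[4] = nnjhhkhnlmhmnjjnm$hhhn
  rot[5] = njhhkhnlmhmnjjnm$hhhnn
  rot[6] = jhhkhnlmhmnjjnm$hhhnnn
  rot[7] = hhkhnlmhmnjjnm$hhhnnnj
  rot[8] = hkhnlmhmnjjnm$hhhnnnjh
  rot[9] = khnlmhmnjjnm$hhhnnnjhh
  rot[10] = hnlmhmnjjnm$hhhnnnjhhk
  rot[11] = nlmhmnjjnm$hhhnnnjhhkh
  rot[12] = lmhmnjjnm$hhhnnnjhhkhn
  rot[13] = mhmnjjnm$hhhnnnjhhkhnl
  rot[14] = hmnjjnm$hhhnnnjhhkhnlm
  rot[15] = mnjjnm$hhhnnnjhhkhnlmh
  rot[16] = njjnm$hhhnnnjhhkhnlmhm
  rot[17] = jjnm$hhhnnnjhhkhnlmhmn
  rot[18] = jnm$hhhnnnjhhkhnlmhmnj
  rot[19] = nm$hhhnnnjhhkhnlmhmnjj
  rot[20] = m$hhhnnnjhhkhnlmhmnjjn
  rot[21] = $hhhnnnjhhkhnlmhmnjjnm
Sorted (with $ < everything):
  sorted[0] = $hhhnnnjhhkhnlmhmnjjnm
  sorted[1] = hhhnnnjhhkhnlmhmnjjnm$
  sorted[2] = hhkhnlmhmnjjnm$hhhnnnj
  sorted[3] = hhnnnjhhkhnlmhmnjjnm$h
  sorted[4] = hkhnlmhmnjjnm$hhhnnnjh
  sorted[5] = hmnjjnm$hhhnnnjhhkhnlm
  sorted[6] = hnlmhmnjjnm$hhhnnnjhhk
  sorted[7] = hnnnjhhkhnlmhmnjjnm$hh
  sorted[8] = jhhkhnlmhmnjjnm$hhhnnn
  sorted[9] = jjnm$hhhnnnjhhkhnlmhmn
  sorted[10] = jnm$hhhnnnjhhkhnlmhmnj
  sorted[11] = khnlmhmnjjnm$hhhnnnjhh
  sorted[12] = lmhmnjjnm$hhhnnnjhhkhn
  sorted[13] = m$hhhnnnjhhkhnlmhmnjjn
  sorted[14] = mhmnjjnm$hhhnnnjhhkhnl
  sorted[15] = mnjjnm$hhhnnnjhhkhnlmh
  sorted[16] = njhhkhnlmhmnjjnm$hhhnn
  sorted[17] = njjnm$hhhnnnjhhkhnlmhm
  sorted[18] = nlmhmnjjnm$hhhnnnjhhkh
  sorted[19] = nm$hhhnnnjhhkhnlmhmnjj
  sorted[20] = nnjhhkhnlmhmnjjnm$hhhn
  sorted[21] = nnnjhhkhnlmhmnjjnm$hhh
sorted[19] = nm$hhhnnnjhhkhnlmhmnjj

Answer: nm$hhhnnnjhhkhnlmhmnjj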